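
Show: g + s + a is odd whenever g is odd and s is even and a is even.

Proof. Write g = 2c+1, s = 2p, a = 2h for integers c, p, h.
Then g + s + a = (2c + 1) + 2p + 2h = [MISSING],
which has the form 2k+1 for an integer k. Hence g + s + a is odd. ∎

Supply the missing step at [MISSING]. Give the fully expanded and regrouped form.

Expanding: (2c + 1) + 2p + 2h = 2c + 2h + 2p + 1.
Every term except the constant is even, so this is 2(c + h + p) + 1,
and c + h + p ∈ ℤ gives the required form.

2(c + h + p) + 1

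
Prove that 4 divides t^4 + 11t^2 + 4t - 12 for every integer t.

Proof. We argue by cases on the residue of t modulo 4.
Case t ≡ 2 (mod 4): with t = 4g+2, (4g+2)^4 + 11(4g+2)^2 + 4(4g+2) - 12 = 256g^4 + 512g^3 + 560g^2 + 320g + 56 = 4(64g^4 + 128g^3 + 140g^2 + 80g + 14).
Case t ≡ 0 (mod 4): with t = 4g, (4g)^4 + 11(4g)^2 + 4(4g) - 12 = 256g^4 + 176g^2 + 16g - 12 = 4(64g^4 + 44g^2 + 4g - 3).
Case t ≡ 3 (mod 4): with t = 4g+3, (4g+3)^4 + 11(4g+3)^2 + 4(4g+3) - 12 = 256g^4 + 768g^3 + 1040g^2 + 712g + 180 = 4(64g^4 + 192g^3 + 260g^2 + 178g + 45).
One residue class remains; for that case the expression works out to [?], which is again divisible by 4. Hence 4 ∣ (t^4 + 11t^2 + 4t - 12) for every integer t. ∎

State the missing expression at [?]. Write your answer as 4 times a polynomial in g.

Only t ≡ 1 (mod 4) is unaccounted for. Put t = 4g+1:
(4g+1)^4 + 11(4g+1)^2 + 4(4g+1) - 12 expands to 256g^4 + 256g^3 + 272g^2 + 120g + 4,
and factoring out 4 leaves 4(64g^4 + 64g^3 + 68g^2 + 30g + 1).

4(64g^4 + 64g^3 + 68g^2 + 30g + 1)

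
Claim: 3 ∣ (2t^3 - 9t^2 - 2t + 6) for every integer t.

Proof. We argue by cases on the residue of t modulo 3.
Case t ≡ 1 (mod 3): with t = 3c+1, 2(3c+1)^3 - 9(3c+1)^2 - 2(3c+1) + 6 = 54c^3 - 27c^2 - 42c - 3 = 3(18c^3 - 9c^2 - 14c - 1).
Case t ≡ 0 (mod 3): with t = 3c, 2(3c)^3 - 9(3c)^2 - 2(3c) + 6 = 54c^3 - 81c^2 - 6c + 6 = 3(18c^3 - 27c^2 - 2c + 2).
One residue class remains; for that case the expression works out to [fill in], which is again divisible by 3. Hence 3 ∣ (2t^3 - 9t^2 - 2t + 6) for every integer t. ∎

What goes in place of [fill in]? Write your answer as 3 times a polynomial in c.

3(18c^3 + 9c^2 - 14c - 6)

The residues treated are {1, 0}, so the missing case is t ≡ 2 (mod 3); write t = 3c+2.
Then 2(3c+2)^3 - 9(3c+2)^2 - 2(3c+2) + 6 = 54c^3 + 27c^2 - 42c - 18 = 3(18c^3 + 9c^2 - 14c - 6).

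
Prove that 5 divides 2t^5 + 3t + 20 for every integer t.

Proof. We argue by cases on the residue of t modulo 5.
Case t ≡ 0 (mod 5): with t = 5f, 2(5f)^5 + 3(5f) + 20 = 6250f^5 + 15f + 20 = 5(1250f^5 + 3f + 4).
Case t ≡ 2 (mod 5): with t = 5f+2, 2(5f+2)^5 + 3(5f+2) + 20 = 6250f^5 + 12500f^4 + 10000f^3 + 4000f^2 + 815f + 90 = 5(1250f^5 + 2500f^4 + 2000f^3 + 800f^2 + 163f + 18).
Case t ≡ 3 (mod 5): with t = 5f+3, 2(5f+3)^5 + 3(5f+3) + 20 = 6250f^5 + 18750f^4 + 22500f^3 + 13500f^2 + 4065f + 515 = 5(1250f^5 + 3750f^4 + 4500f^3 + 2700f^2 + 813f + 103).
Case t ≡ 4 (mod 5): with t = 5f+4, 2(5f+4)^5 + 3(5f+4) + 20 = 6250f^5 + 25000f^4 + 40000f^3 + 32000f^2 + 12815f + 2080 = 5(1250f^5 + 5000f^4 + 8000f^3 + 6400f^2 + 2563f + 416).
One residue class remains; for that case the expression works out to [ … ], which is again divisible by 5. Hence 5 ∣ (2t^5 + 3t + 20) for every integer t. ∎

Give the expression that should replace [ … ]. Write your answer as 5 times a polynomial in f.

The residues treated are {0, 2, 3, 4}, so the missing case is t ≡ 1 (mod 5); write t = 5f+1.
Then 2(5f+1)^5 + 3(5f+1) + 20 = 6250f^5 + 6250f^4 + 2500f^3 + 500f^2 + 65f + 25 = 5(1250f^5 + 1250f^4 + 500f^3 + 100f^2 + 13f + 5).

5(1250f^5 + 1250f^4 + 500f^3 + 100f^2 + 13f + 5)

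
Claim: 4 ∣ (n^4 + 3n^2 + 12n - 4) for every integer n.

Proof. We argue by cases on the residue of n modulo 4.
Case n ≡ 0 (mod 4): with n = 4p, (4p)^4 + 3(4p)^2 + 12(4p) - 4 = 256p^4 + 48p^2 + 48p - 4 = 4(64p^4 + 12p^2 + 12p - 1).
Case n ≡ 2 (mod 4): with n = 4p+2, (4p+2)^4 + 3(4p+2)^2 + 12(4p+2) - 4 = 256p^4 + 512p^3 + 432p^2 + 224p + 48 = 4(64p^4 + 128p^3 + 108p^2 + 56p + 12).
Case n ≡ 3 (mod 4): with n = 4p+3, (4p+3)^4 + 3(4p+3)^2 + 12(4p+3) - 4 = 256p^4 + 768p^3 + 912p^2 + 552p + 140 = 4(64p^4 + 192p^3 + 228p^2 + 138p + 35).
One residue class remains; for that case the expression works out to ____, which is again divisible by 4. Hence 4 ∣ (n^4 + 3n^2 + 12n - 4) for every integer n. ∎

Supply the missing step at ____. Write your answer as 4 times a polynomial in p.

4(64p^4 + 64p^3 + 36p^2 + 22p + 3)

The residues treated are {0, 2, 3}, so the missing case is n ≡ 1 (mod 4); write n = 4p+1.
Then (4p+1)^4 + 3(4p+1)^2 + 12(4p+1) - 4 = 256p^4 + 256p^3 + 144p^2 + 88p + 12 = 4(64p^4 + 64p^3 + 36p^2 + 22p + 3).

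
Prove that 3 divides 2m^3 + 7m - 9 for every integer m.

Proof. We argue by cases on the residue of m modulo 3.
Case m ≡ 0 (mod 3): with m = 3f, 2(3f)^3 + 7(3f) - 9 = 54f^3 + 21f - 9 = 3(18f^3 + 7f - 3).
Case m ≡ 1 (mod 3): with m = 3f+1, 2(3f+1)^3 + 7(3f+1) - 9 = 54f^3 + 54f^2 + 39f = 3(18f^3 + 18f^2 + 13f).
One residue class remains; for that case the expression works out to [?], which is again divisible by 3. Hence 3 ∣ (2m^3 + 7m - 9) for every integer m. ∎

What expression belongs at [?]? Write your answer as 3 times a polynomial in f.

The residues treated are {0, 1}, so the missing case is m ≡ 2 (mod 3); write m = 3f+2.
Then 2(3f+2)^3 + 7(3f+2) - 9 = 54f^3 + 108f^2 + 93f + 21 = 3(18f^3 + 36f^2 + 31f + 7).

3(18f^3 + 36f^2 + 31f + 7)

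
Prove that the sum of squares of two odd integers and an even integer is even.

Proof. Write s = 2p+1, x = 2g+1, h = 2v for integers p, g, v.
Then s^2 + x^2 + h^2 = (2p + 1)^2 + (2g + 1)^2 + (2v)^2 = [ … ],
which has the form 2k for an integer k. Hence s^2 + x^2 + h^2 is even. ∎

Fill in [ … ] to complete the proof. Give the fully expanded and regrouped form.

2(2g^2 + 2g + 2p^2 + 2p + 2v^2 + 1)

Expanding: (2p + 1)^2 + (2g + 1)^2 + (2v)^2 = 4g^2 + 4g + 4p^2 + 4p + 4v^2 + 2.
Every term is even; pulling out the factor of 2 gives 2(2g^2 + 2g + 2p^2 + 2p + 2v^2 + 1).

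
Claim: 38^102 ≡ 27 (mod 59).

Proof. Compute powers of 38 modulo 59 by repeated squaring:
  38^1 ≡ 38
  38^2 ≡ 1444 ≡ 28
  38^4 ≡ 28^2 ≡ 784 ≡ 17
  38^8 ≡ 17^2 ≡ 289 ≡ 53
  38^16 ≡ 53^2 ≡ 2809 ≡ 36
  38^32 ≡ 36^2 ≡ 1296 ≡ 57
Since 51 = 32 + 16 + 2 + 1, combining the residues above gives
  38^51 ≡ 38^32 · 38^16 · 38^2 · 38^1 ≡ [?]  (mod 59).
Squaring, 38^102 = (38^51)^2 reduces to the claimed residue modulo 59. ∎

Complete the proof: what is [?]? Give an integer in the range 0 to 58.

33

38^32 · 38^16 · 38^2 · 38^1 ≡ 57 · 36 · 28 · 38 = 2183328.
2183328 mod 59 = 33, so 38^51 ≡ 33 (mod 59).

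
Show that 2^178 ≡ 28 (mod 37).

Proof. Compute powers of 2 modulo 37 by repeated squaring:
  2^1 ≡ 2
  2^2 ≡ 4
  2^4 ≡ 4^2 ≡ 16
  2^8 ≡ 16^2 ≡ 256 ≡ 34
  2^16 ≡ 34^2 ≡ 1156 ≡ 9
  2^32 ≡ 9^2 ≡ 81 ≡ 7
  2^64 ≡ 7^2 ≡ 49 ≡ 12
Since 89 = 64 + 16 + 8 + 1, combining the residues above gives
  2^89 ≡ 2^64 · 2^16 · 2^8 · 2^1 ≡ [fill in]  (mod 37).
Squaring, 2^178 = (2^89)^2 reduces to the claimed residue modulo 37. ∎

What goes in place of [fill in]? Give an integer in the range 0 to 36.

Multiply the listed residues: 12 · 9 · 34 · 2 = 108 → 3672 → 7344.
Reducing modulo 37: 7344 = 198·37 + 18, so 2^89 ≡ 18.

18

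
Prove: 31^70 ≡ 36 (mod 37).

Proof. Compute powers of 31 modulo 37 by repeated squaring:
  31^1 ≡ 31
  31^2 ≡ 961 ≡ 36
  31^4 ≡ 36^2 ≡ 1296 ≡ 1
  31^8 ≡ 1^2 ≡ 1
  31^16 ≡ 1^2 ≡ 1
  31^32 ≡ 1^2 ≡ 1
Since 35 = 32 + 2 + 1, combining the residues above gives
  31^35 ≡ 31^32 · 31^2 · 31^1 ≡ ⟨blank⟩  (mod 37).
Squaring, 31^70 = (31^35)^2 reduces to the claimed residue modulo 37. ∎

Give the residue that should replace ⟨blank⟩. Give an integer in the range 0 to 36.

31^32 · 31^2 · 31^1 ≡ 1 · 36 · 31 = 1116.
1116 mod 37 = 6, so 31^35 ≡ 6 (mod 37).

6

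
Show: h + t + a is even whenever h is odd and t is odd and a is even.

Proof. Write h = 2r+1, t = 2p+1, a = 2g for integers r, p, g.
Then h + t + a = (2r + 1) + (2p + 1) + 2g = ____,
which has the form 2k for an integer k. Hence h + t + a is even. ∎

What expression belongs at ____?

2(g + p + r + 1)

(2r + 1) + (2p + 1) + 2g = 2g + 2p + 2r + 2
= 2(g + p + r + 1).
Since g + p + r + 1 is an integer, the sum is of the form 2k for an integer k.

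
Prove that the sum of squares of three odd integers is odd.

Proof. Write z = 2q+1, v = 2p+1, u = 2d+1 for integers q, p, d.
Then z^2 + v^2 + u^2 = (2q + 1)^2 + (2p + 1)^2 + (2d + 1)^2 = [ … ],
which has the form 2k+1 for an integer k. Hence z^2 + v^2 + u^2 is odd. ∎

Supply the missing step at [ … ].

Expanding: (2q + 1)^2 + (2p + 1)^2 + (2d + 1)^2 = 4d^2 + 4d + 4p^2 + 4p + 4q^2 + 4q + 3.
Every term except the constant is even, so this is 2(2d^2 + 2d + 2p^2 + 2p + 2q^2 + 2q + 1) + 1,
and 2d^2 + 2d + 2p^2 + 2p + 2q^2 + 2q + 1 ∈ ℤ gives the required form.

2(2d^2 + 2d + 2p^2 + 2p + 2q^2 + 2q + 1) + 1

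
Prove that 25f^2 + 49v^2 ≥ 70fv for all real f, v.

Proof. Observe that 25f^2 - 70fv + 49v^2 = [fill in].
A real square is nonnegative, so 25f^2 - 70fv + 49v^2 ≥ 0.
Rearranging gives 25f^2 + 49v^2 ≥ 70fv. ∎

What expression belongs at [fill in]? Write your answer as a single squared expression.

(5f - 7v)^2

25f^2 - 70fv + 49v^2 is a perfect-square trinomial: the outer terms are (5f)^2 and (7v)^2, and the cross term is -2·5f·7v.
So 25f^2 - 70fv + 49v^2 = (5f - 7v)^2 ≥ 0.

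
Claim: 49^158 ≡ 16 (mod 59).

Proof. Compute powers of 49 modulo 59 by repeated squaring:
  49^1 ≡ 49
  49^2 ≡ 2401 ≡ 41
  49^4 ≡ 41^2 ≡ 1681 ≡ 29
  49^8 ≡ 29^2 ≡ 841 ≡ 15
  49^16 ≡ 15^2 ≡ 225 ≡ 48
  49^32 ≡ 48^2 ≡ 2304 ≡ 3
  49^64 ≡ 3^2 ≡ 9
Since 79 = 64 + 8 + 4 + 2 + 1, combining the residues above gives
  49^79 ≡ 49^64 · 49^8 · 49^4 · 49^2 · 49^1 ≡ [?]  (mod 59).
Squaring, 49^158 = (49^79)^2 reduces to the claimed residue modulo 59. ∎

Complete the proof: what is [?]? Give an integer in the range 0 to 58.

49^64 · 49^8 · 49^4 · 49^2 · 49^1 ≡ 9 · 15 · 29 · 41 · 49 = 7865235.
7865235 mod 59 = 4, so 49^79 ≡ 4 (mod 59).

4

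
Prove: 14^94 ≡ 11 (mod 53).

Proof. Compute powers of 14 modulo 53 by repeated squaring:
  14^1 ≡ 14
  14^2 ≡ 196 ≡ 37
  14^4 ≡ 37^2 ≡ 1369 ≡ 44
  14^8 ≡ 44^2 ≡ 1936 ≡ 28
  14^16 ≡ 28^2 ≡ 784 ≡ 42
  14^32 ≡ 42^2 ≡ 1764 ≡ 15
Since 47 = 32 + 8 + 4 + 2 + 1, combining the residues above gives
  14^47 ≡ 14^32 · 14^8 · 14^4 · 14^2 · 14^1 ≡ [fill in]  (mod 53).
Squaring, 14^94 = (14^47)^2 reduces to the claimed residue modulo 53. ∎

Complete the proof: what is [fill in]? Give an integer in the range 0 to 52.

14^32 · 14^8 · 14^4 · 14^2 · 14^1 ≡ 15 · 28 · 44 · 37 · 14 = 9572640.
9572640 mod 53 = 45, so 14^47 ≡ 45 (mod 53).

45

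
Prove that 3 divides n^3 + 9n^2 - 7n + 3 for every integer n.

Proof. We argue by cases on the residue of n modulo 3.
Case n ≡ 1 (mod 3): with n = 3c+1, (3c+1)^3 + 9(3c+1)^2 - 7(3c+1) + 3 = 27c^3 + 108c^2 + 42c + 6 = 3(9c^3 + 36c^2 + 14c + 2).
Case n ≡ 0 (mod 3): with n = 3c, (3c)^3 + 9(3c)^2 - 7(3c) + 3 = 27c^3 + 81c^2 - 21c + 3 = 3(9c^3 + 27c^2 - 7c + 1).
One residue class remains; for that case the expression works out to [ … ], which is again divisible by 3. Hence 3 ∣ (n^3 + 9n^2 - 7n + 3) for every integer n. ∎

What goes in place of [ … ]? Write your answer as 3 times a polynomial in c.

Only n ≡ 2 (mod 3) is unaccounted for. Put n = 3c+2:
(3c+2)^3 + 9(3c+2)^2 - 7(3c+2) + 3 expands to 27c^3 + 135c^2 + 123c + 33,
and factoring out 3 leaves 3(9c^3 + 45c^2 + 41c + 11).

3(9c^3 + 45c^2 + 41c + 11)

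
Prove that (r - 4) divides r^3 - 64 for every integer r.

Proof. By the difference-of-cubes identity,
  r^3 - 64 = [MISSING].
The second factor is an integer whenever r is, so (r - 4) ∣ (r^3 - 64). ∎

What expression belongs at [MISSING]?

(r - 4)(r^2 + 4r + 16)

Polynomial division of r^3 - 64 by r - 4 leaves remainder 0 and quotient r^2 + 4r + 16.
Hence r^3 - 64 = (r - 4)(r^2 + 4r + 16).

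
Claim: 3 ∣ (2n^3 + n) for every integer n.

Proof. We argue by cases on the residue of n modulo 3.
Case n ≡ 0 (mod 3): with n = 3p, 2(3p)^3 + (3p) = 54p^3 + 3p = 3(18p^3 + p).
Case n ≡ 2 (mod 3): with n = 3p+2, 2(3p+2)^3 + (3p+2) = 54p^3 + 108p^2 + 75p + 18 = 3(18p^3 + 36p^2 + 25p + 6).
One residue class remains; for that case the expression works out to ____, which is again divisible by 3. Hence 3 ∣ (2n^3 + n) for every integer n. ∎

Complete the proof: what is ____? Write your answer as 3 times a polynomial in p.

The residues treated are {0, 2}, so the missing case is n ≡ 1 (mod 3); write n = 3p+1.
Then 2(3p+1)^3 + (3p+1) = 54p^3 + 54p^2 + 21p + 3 = 3(18p^3 + 18p^2 + 7p + 1).

3(18p^3 + 18p^2 + 7p + 1)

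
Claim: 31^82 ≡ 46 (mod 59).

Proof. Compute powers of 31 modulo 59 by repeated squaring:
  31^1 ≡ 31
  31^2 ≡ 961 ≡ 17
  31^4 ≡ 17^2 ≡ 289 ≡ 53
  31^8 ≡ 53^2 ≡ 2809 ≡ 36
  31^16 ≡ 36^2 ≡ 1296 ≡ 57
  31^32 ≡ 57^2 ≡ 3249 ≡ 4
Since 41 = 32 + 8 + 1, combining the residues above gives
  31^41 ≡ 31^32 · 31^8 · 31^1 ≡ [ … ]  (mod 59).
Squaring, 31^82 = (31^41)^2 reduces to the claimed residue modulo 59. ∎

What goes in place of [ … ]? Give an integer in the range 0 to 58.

39

Multiply the listed residues: 4 · 36 · 31 = 144 → 4464.
Reducing modulo 59: 4464 = 75·59 + 39, so 31^41 ≡ 39.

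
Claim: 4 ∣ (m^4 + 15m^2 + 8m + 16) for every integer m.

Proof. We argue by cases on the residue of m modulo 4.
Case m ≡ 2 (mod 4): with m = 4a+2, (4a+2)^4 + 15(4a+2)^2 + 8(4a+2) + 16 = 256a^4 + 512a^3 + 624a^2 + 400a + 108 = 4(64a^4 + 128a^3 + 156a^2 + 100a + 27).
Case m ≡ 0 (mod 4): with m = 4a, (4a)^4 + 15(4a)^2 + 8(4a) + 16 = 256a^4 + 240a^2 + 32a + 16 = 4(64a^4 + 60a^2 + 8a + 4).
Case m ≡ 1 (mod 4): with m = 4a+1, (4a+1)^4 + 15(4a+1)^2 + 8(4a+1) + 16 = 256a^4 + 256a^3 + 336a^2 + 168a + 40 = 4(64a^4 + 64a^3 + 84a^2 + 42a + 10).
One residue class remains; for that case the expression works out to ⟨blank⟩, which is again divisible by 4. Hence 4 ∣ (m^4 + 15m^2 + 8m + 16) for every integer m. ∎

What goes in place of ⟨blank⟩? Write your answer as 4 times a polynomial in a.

Only m ≡ 3 (mod 4) is unaccounted for. Put m = 4a+3:
(4a+3)^4 + 15(4a+3)^2 + 8(4a+3) + 16 expands to 256a^4 + 768a^3 + 1104a^2 + 824a + 256,
and factoring out 4 leaves 4(64a^4 + 192a^3 + 276a^2 + 206a + 64).

4(64a^4 + 192a^3 + 276a^2 + 206a + 64)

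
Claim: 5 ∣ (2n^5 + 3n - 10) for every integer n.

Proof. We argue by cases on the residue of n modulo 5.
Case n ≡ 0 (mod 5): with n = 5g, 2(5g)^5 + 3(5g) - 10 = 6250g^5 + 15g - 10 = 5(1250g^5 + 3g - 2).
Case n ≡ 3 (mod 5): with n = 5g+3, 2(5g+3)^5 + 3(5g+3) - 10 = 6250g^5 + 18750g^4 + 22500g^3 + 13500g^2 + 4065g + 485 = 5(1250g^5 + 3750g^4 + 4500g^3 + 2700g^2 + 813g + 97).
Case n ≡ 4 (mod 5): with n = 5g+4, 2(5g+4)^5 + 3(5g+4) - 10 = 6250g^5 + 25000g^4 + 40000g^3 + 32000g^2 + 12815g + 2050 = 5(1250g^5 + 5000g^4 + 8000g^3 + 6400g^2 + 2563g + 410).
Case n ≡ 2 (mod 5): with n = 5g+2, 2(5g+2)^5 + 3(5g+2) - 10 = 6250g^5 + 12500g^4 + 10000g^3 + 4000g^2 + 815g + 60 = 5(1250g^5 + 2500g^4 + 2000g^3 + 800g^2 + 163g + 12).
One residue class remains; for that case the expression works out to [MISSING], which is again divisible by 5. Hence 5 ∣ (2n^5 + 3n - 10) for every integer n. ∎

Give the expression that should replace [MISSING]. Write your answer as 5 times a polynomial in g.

The residues treated are {0, 3, 4, 2}, so the missing case is n ≡ 1 (mod 5); write n = 5g+1.
Then 2(5g+1)^5 + 3(5g+1) - 10 = 6250g^5 + 6250g^4 + 2500g^3 + 500g^2 + 65g - 5 = 5(1250g^5 + 1250g^4 + 500g^3 + 100g^2 + 13g - 1).

5(1250g^5 + 1250g^4 + 500g^3 + 100g^2 + 13g - 1)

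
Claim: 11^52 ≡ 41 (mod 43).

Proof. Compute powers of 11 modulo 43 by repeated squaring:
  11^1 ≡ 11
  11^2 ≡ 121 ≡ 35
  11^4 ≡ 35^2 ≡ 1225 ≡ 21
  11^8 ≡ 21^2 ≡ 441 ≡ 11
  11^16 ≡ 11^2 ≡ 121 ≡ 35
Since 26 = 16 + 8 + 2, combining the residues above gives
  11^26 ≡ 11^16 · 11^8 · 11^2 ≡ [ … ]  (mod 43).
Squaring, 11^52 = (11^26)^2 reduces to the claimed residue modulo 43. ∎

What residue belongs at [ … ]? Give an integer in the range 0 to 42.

Multiply the listed residues: 35 · 11 · 35 = 385 → 13475.
Reducing modulo 43: 13475 = 313·43 + 16, so 11^26 ≡ 16.

16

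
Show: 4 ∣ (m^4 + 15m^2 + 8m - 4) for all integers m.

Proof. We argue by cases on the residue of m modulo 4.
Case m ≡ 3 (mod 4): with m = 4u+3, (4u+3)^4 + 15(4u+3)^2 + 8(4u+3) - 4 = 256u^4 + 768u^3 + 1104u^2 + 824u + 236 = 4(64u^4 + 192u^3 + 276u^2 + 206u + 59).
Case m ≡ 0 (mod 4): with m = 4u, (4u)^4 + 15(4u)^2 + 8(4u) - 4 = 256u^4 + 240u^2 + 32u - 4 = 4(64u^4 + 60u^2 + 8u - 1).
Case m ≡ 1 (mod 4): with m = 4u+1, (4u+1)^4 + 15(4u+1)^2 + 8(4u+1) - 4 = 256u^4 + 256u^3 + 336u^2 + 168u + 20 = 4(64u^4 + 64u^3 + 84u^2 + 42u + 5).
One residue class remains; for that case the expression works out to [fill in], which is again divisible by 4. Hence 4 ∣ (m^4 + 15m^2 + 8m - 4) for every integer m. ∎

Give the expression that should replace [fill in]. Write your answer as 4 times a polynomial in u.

4(64u^4 + 128u^3 + 156u^2 + 100u + 22)

The residues treated are {3, 0, 1}, so the missing case is m ≡ 2 (mod 4); write m = 4u+2.
Then (4u+2)^4 + 15(4u+2)^2 + 8(4u+2) - 4 = 256u^4 + 512u^3 + 624u^2 + 400u + 88 = 4(64u^4 + 128u^3 + 156u^2 + 100u + 22).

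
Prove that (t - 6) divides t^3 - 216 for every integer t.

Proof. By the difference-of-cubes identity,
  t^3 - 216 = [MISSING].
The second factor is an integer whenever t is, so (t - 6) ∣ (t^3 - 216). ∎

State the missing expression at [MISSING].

(t - 6)(t^2 + 6t + 36)

a^3 - b^3 = (a - b)(a^2 + ab + b^2). With a = t, b = 6:
t^3 - 216 = (t - 6)(t^2 + 6t + 36).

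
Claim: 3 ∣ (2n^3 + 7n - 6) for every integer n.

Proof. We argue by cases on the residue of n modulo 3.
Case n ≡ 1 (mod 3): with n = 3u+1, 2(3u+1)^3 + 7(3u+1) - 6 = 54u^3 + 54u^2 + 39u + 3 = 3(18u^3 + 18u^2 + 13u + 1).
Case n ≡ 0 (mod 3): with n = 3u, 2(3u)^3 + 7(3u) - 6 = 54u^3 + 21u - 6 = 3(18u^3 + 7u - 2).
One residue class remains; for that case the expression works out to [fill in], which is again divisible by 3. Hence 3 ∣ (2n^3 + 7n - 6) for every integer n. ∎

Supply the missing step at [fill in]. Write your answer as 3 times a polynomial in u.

The residues treated are {1, 0}, so the missing case is n ≡ 2 (mod 3); write n = 3u+2.
Then 2(3u+2)^3 + 7(3u+2) - 6 = 54u^3 + 108u^2 + 93u + 24 = 3(18u^3 + 36u^2 + 31u + 8).

3(18u^3 + 36u^2 + 31u + 8)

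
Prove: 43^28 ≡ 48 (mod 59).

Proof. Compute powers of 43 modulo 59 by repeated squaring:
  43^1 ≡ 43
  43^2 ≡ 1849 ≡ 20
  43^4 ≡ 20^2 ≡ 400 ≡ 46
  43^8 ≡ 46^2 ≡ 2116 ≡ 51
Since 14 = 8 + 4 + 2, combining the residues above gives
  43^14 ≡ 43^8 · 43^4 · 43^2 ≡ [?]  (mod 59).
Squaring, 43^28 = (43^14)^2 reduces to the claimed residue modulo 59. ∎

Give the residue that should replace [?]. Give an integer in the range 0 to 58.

Multiply the listed residues: 51 · 46 · 20 = 2346 → 46920.
Reducing modulo 59: 46920 = 795·59 + 15, so 43^14 ≡ 15.

15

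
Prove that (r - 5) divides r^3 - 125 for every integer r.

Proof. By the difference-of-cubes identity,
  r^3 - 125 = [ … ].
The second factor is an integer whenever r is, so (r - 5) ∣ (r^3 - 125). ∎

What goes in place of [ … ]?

Polynomial division of r^3 - 125 by r - 5 leaves remainder 0 and quotient r^2 + 5r + 25.
Hence r^3 - 125 = (r - 5)(r^2 + 5r + 25).

(r - 5)(r^2 + 5r + 25)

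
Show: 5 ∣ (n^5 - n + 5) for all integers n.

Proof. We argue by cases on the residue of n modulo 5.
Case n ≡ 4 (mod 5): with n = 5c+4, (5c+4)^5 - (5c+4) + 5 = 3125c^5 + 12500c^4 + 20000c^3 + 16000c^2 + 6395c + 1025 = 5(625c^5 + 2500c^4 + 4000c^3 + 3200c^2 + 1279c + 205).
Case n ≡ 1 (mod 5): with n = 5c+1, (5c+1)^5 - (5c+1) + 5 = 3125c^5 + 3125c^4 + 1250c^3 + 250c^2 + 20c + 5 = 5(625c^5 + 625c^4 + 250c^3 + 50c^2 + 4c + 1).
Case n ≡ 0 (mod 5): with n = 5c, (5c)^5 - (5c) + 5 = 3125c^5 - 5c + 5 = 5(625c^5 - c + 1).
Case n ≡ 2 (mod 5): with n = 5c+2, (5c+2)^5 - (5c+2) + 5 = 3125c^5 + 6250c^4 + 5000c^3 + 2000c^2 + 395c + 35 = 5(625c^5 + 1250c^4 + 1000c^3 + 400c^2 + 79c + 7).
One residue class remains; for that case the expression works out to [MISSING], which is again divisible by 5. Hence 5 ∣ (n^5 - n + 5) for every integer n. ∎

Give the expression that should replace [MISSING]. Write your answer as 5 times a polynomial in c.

Only n ≡ 3 (mod 5) is unaccounted for. Put n = 5c+3:
(5c+3)^5 - (5c+3) + 5 expands to 3125c^5 + 9375c^4 + 11250c^3 + 6750c^2 + 2020c + 245,
and factoring out 5 leaves 5(625c^5 + 1875c^4 + 2250c^3 + 1350c^2 + 404c + 49).

5(625c^5 + 1875c^4 + 2250c^3 + 1350c^2 + 404c + 49)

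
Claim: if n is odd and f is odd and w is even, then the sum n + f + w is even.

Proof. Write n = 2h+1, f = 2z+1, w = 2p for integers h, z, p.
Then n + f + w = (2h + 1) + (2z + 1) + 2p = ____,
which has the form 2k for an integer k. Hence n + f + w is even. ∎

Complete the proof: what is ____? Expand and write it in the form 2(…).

(2h + 1) + (2z + 1) + 2p = 2h + 2p + 2z + 2
= 2(h + p + z + 1).
Since h + p + z + 1 is an integer, the sum is of the form 2k for an integer k.

2(h + p + z + 1)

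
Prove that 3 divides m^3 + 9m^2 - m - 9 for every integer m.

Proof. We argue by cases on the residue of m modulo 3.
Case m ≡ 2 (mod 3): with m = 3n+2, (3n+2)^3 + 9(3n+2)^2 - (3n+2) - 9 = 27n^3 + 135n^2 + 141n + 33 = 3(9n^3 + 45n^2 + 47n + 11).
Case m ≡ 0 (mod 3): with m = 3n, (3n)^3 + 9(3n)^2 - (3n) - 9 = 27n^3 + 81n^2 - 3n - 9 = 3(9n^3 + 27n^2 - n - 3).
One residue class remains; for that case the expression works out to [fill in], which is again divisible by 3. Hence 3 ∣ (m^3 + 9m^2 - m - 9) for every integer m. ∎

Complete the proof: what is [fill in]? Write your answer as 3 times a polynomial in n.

Only m ≡ 1 (mod 3) is unaccounted for. Put m = 3n+1:
(3n+1)^3 + 9(3n+1)^2 - (3n+1) - 9 expands to 27n^3 + 108n^2 + 60n,
and factoring out 3 leaves 3(9n^3 + 36n^2 + 20n).

3(9n^3 + 36n^2 + 20n)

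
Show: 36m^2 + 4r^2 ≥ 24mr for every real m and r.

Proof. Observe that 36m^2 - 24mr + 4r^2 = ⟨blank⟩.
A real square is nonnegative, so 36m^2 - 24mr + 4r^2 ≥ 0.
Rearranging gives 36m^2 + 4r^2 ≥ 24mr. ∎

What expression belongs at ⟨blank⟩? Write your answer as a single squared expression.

(6m - 2r)^2

36m^2 - 24mr + 4r^2 is a perfect-square trinomial: the outer terms are (6m)^2 and (2r)^2, and the cross term is -2·6m·2r.
So 36m^2 - 24mr + 4r^2 = (6m - 2r)^2 ≥ 0.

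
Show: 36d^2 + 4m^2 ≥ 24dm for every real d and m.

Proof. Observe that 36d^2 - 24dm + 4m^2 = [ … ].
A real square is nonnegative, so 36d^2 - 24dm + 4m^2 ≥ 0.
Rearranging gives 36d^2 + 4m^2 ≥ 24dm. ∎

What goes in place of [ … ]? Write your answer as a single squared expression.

(6d - 2m)^2

36d^2 - 24dm + 4m^2 is a perfect-square trinomial: the outer terms are (6d)^2 and (2m)^2, and the cross term is -2·6d·2m.
So 36d^2 - 24dm + 4m^2 = (6d - 2m)^2 ≥ 0.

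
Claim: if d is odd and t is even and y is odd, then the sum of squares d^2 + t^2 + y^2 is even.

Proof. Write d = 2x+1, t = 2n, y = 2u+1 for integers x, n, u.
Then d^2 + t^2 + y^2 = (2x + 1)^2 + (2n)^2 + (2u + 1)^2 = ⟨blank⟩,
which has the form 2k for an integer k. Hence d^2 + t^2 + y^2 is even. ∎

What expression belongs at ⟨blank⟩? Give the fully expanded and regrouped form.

Expanding: (2x + 1)^2 + (2n)^2 + (2u + 1)^2 = 4n^2 + 4u^2 + 4u + 4x^2 + 4x + 2.
Every term is even; pulling out the factor of 2 gives 2(2n^2 + 2u^2 + 2u + 2x^2 + 2x + 1).

2(2n^2 + 2u^2 + 2u + 2x^2 + 2x + 1)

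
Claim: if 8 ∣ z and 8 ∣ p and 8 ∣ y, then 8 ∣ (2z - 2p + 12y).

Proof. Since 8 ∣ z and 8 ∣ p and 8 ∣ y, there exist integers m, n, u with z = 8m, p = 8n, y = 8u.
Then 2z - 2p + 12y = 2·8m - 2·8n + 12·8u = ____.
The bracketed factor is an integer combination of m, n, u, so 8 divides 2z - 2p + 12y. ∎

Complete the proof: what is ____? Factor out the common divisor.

8(2m - 2n + 12u)

Each term has a factor of 8: 2·8m - 2·8n + 12·8u = 8·(2m - 2n + 12u).
Since 2m - 2n + 12u is an integer, 8 ∣ (2z - 2p + 12y).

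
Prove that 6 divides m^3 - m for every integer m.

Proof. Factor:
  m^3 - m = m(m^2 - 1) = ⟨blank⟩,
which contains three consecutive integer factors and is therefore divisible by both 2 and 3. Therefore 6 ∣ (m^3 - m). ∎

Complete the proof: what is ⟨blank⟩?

(m - 1)m(m + 1)

m(m^2 - 1) = m(m - 1)(m + 1) = (m - 1)m(m + 1).
These three factors are consecutive integers, so their product is divisible by 6.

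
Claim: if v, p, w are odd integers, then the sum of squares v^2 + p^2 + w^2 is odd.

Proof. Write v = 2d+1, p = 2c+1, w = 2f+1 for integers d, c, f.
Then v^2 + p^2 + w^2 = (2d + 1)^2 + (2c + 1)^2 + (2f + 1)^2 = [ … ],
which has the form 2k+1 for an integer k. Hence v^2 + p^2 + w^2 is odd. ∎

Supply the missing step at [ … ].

(2d + 1)^2 + (2c + 1)^2 + (2f + 1)^2 = 4c^2 + 4c + 4d^2 + 4d + 4f^2 + 4f + 3
= 2(2c^2 + 2c + 2d^2 + 2d + 2f^2 + 2f + 1) + 1.
Since 2c^2 + 2c + 2d^2 + 2d + 2f^2 + 2f + 1 is an integer, the sum of squares is of the form 2k+1 for an integer k.

2(2c^2 + 2c + 2d^2 + 2d + 2f^2 + 2f + 1) + 1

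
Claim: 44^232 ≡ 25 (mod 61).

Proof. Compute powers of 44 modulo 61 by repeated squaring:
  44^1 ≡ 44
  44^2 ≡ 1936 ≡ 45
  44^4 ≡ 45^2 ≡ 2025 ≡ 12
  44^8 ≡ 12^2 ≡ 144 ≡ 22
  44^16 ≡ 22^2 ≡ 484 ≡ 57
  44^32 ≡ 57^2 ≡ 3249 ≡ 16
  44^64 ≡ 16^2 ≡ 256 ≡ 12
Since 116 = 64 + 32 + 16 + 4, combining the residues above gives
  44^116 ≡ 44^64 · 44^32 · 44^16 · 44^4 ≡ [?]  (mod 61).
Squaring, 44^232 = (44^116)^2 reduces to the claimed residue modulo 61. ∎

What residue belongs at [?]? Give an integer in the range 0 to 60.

Multiply the listed residues: 12 · 16 · 57 · 12 = 192 → 10944 → 131328.
Reducing modulo 61: 131328 = 2152·61 + 56, so 44^116 ≡ 56.

56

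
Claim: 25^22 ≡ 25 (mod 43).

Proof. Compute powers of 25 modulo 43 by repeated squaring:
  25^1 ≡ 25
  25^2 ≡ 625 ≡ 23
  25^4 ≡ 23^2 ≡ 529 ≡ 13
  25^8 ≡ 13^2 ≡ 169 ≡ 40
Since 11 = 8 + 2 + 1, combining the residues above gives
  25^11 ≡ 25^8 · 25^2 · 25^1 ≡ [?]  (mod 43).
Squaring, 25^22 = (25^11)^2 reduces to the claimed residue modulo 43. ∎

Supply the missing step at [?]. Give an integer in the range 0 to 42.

Multiply the listed residues: 40 · 23 · 25 = 920 → 23000.
Reducing modulo 43: 23000 = 534·43 + 38, so 25^11 ≡ 38.

38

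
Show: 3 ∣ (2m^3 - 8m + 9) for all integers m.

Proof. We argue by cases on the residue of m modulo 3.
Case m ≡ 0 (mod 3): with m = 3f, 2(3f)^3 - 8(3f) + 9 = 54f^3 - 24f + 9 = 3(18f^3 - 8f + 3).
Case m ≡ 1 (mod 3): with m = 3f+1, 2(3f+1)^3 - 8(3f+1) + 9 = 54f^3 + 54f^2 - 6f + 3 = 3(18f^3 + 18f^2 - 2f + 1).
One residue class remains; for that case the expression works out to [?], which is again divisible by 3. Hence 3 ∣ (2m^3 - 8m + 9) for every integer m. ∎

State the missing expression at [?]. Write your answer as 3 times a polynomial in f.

3(18f^3 + 36f^2 + 16f + 3)

The residues treated are {0, 1}, so the missing case is m ≡ 2 (mod 3); write m = 3f+2.
Then 2(3f+2)^3 - 8(3f+2) + 9 = 54f^3 + 108f^2 + 48f + 9 = 3(18f^3 + 36f^2 + 16f + 3).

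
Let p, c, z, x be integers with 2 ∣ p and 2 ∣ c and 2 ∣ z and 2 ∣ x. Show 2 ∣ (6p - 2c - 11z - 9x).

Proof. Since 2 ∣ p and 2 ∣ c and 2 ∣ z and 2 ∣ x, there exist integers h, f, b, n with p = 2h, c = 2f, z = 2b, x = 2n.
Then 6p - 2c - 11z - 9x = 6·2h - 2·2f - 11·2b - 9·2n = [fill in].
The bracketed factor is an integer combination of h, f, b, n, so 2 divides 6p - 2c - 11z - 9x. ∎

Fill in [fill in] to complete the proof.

Pull the common 2 out of every term: 6·2h - 2·2f - 11·2b - 9·2n = 2(-11b - 2f + 6h - 9n).
-11b - 2f + 6h - 9n is an integer, which exhibits the divisibility.

2(-11b - 2f + 6h - 9n)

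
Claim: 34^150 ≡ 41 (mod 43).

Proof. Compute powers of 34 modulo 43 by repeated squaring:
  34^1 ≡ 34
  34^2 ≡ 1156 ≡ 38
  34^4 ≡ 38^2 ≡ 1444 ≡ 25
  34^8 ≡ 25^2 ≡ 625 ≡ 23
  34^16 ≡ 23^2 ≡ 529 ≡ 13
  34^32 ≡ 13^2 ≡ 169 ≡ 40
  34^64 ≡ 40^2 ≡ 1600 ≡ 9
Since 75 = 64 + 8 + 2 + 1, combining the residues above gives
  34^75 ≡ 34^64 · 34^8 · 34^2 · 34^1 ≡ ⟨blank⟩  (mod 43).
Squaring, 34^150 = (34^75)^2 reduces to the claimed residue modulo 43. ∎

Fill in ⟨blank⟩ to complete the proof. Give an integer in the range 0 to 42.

27

Multiply the listed residues: 9 · 23 · 38 · 34 = 207 → 7866 → 267444.
Reducing modulo 43: 267444 = 6219·43 + 27, so 34^75 ≡ 27.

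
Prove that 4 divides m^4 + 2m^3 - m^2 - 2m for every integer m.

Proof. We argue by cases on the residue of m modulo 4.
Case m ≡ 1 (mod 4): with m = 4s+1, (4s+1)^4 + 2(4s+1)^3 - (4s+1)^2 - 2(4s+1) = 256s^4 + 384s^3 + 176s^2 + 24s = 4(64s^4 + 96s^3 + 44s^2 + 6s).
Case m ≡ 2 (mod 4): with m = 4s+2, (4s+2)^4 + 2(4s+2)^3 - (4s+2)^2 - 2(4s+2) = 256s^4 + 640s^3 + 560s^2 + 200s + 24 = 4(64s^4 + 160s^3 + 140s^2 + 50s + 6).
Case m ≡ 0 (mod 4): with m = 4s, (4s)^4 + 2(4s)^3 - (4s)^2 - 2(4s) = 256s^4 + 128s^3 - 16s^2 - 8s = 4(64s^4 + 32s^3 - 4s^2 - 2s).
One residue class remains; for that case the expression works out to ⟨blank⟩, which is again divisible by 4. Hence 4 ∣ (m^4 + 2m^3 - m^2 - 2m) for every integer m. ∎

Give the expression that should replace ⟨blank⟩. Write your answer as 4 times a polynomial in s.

The residues treated are {1, 2, 0}, so the missing case is m ≡ 3 (mod 4); write m = 4s+3.
Then (4s+3)^4 + 2(4s+3)^3 - (4s+3)^2 - 2(4s+3) = 256s^4 + 896s^3 + 1136s^2 + 616s + 120 = 4(64s^4 + 224s^3 + 284s^2 + 154s + 30).

4(64s^4 + 224s^3 + 284s^2 + 154s + 30)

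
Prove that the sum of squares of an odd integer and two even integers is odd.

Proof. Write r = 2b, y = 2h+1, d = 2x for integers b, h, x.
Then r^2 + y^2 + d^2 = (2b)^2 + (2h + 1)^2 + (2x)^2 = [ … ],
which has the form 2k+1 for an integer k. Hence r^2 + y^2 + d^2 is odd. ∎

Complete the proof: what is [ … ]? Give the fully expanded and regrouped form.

(2b)^2 + (2h + 1)^2 + (2x)^2 = 4b^2 + 4h^2 + 4h + 4x^2 + 1
= 2(2b^2 + 2h^2 + 2h + 2x^2) + 1.
Since 2b^2 + 2h^2 + 2h + 2x^2 is an integer, the sum of squares is of the form 2k+1 for an integer k.

2(2b^2 + 2h^2 + 2h + 2x^2) + 1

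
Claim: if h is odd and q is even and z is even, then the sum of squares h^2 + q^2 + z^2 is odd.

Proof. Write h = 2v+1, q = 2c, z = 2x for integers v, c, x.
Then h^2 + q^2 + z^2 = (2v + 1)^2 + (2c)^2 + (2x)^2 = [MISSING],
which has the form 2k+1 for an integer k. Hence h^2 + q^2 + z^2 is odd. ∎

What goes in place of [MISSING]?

2(2c^2 + 2v^2 + 2v + 2x^2) + 1

Expanding: (2v + 1)^2 + (2c)^2 + (2x)^2 = 4c^2 + 4v^2 + 4v + 4x^2 + 1.
Every term except the constant is even, so this is 2(2c^2 + 2v^2 + 2v + 2x^2) + 1,
and 2c^2 + 2v^2 + 2v + 2x^2 ∈ ℤ gives the required form.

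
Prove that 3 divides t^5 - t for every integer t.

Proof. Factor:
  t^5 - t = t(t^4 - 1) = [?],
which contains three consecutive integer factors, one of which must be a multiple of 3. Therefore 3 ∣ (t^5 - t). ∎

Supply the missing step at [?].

t^4 - 1 = (t^2 - 1)(t^2 + 1), and t^2 - 1 = (t-1)(t+1).
So t(t^4 - 1) = (t - 1)t(t + 1)(t^2 + 1).

(t - 1)t(t + 1)(t^2 + 1)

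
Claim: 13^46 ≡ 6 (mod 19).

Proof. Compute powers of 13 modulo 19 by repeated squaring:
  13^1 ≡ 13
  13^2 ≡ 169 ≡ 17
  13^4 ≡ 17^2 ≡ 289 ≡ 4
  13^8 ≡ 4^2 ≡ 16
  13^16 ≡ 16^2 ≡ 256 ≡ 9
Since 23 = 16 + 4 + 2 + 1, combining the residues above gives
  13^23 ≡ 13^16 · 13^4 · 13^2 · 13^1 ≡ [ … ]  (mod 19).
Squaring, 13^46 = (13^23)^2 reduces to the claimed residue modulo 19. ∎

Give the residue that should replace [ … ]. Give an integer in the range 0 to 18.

13^16 · 13^4 · 13^2 · 13^1 ≡ 9 · 4 · 17 · 13 = 7956.
7956 mod 19 = 14, so 13^23 ≡ 14 (mod 19).

14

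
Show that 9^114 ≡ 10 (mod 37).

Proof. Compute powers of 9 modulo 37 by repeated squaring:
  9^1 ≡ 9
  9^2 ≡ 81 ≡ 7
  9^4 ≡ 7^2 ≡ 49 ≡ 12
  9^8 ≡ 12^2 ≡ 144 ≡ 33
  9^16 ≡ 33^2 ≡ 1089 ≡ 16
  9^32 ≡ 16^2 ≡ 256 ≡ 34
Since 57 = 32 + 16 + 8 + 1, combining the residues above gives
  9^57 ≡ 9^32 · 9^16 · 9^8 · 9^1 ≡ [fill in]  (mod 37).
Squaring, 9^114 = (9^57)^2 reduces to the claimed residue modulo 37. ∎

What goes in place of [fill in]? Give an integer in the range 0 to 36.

Multiply the listed residues: 34 · 16 · 33 · 9 = 544 → 17952 → 161568.
Reducing modulo 37: 161568 = 4366·37 + 26, so 9^57 ≡ 26.

26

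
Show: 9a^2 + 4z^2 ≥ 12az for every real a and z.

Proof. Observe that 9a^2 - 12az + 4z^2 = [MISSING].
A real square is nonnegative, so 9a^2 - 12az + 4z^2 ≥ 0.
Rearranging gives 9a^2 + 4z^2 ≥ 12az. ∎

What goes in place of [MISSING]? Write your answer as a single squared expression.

(3a - 2z)^2

9a^2 - 12az + 4z^2 is a perfect-square trinomial: the outer terms are (3a)^2 and (2z)^2, and the cross term is -2·3a·2z.
So 9a^2 - 12az + 4z^2 = (3a - 2z)^2 ≥ 0.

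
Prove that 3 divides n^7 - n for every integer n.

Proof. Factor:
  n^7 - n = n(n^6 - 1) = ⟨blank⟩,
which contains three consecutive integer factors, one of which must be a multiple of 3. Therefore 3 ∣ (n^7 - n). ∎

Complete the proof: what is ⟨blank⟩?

n^6 - 1 = (n^2 - 1)(n^4 + n^2 + 1), and n^2 - 1 = (n-1)(n+1).
So n(n^6 - 1) = (n - 1)n(n + 1)(n^4 + n^2 + 1).

(n - 1)n(n + 1)(n^4 + n^2 + 1)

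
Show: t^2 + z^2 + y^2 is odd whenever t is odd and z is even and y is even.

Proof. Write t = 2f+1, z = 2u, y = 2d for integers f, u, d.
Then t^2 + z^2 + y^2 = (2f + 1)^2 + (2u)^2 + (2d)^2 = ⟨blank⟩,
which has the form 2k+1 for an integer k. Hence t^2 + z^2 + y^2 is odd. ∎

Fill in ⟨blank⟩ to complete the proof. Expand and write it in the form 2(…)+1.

2(2d^2 + 2f^2 + 2f + 2u^2) + 1

Expanding: (2f + 1)^2 + (2u)^2 + (2d)^2 = 4d^2 + 4f^2 + 4f + 4u^2 + 1.
Every term except the constant is even, so this is 2(2d^2 + 2f^2 + 2f + 2u^2) + 1,
and 2d^2 + 2f^2 + 2f + 2u^2 ∈ ℤ gives the required form.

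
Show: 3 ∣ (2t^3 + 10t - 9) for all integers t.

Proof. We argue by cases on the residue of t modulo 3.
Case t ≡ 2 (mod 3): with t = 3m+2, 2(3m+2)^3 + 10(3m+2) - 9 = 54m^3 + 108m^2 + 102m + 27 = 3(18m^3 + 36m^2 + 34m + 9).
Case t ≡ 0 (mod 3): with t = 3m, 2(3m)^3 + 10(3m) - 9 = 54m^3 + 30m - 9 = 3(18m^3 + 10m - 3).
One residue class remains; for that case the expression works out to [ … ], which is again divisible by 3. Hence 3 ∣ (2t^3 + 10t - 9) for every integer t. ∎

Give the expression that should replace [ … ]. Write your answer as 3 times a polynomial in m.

Only t ≡ 1 (mod 3) is unaccounted for. Put t = 3m+1:
2(3m+1)^3 + 10(3m+1) - 9 expands to 54m^3 + 54m^2 + 48m + 3,
and factoring out 3 leaves 3(18m^3 + 18m^2 + 16m + 1).

3(18m^3 + 18m^2 + 16m + 1)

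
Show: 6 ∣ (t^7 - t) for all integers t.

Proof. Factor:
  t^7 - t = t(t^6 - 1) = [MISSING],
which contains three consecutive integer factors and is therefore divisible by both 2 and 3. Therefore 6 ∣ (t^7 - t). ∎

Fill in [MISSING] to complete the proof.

(t - 1)t(t + 1)(t^4 + t^2 + 1)

t^6 - 1 = (t^2 - 1)(t^4 + t^2 + 1), and t^2 - 1 = (t-1)(t+1).
So t(t^6 - 1) = (t - 1)t(t + 1)(t^4 + t^2 + 1).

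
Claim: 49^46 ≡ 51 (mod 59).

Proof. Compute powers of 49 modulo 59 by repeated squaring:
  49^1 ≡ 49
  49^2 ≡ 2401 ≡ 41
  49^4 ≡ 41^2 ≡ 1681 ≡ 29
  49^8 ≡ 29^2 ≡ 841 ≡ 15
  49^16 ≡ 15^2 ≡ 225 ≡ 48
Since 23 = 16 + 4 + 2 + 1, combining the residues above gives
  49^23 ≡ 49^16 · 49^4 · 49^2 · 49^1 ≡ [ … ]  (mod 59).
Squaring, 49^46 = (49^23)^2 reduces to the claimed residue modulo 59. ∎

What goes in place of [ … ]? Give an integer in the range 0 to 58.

46

49^16 · 49^4 · 49^2 · 49^1 ≡ 48 · 29 · 41 · 49 = 2796528.
2796528 mod 59 = 46, so 49^23 ≡ 46 (mod 59).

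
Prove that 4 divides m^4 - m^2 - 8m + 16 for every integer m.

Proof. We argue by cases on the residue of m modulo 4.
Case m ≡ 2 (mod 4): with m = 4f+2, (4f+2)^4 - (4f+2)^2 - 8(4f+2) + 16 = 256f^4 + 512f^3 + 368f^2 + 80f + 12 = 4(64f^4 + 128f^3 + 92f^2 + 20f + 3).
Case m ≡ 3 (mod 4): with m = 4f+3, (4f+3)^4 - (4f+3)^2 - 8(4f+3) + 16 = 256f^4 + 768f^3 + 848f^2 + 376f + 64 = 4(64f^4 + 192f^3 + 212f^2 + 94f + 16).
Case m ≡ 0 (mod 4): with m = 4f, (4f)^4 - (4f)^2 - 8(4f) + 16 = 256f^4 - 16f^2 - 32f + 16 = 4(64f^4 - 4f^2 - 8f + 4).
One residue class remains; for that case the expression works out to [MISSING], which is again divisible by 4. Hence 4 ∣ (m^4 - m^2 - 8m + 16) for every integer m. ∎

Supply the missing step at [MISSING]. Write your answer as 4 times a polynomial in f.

4(64f^4 + 64f^3 + 20f^2 - 6f + 2)

Only m ≡ 1 (mod 4) is unaccounted for. Put m = 4f+1:
(4f+1)^4 - (4f+1)^2 - 8(4f+1) + 16 expands to 256f^4 + 256f^3 + 80f^2 - 24f + 8,
and factoring out 4 leaves 4(64f^4 + 64f^3 + 20f^2 - 6f + 2).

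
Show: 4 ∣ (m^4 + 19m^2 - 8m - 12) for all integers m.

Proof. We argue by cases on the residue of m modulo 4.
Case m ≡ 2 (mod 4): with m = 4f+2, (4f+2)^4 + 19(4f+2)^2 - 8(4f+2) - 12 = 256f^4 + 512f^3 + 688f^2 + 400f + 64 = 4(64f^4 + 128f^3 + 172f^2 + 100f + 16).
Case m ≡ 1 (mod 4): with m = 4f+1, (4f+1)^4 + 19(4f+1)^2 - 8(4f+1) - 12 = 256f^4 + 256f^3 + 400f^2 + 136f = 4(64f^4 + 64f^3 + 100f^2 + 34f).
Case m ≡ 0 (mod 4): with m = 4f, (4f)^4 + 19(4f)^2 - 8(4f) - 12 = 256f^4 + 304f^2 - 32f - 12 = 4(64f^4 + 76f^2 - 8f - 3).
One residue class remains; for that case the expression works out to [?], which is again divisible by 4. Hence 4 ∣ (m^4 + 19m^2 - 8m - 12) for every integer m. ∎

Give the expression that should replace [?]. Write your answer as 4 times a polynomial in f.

The residues treated are {2, 1, 0}, so the missing case is m ≡ 3 (mod 4); write m = 4f+3.
Then (4f+3)^4 + 19(4f+3)^2 - 8(4f+3) - 12 = 256f^4 + 768f^3 + 1168f^2 + 856f + 216 = 4(64f^4 + 192f^3 + 292f^2 + 214f + 54).

4(64f^4 + 192f^3 + 292f^2 + 214f + 54)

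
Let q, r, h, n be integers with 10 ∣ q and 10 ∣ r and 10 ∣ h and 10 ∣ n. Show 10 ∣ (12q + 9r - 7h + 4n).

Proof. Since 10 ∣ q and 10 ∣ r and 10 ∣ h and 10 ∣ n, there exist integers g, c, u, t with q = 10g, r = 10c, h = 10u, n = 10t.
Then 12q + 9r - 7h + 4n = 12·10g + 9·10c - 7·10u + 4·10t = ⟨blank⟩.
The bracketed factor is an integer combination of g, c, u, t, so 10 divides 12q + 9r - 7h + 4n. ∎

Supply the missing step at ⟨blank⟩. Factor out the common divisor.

Pull the common 10 out of every term: 12·10g + 9·10c - 7·10u + 4·10t = 10(9c + 12g + 4t - 7u).
9c + 12g + 4t - 7u is an integer, which exhibits the divisibility.

10(9c + 12g + 4t - 7u)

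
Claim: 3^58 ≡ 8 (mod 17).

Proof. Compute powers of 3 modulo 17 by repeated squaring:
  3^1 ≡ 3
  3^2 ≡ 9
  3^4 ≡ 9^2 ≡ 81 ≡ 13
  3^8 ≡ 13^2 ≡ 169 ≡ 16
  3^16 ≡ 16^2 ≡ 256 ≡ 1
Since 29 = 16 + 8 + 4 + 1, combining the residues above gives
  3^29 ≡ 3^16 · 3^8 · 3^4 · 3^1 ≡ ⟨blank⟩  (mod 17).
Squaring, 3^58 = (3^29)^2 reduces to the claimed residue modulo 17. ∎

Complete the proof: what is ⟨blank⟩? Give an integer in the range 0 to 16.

Multiply the listed residues: 1 · 16 · 13 · 3 = 16 → 208 → 624.
Reducing modulo 17: 624 = 36·17 + 12, so 3^29 ≡ 12.

12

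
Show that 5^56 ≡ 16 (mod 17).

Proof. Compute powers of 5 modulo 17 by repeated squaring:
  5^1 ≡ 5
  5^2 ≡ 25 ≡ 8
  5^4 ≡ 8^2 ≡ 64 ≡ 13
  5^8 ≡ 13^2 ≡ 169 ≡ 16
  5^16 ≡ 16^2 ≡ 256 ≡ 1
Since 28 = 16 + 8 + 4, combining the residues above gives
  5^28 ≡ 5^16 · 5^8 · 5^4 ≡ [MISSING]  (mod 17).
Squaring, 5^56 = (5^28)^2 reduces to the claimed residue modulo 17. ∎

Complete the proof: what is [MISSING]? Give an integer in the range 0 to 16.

4

Multiply the listed residues: 1 · 16 · 13 = 16 → 208.
Reducing modulo 17: 208 = 12·17 + 4, so 5^28 ≡ 4.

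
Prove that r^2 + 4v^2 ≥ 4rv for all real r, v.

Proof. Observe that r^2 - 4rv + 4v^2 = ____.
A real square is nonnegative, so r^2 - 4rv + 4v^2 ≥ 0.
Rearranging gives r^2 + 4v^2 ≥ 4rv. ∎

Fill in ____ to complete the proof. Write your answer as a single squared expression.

(r - 2v)^2

r^2 - 4rv + 4v^2 is a perfect-square trinomial: the outer terms are (r)^2 and (2v)^2, and the cross term is -2·r·2v.
So r^2 - 4rv + 4v^2 = (r - 2v)^2 ≥ 0.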